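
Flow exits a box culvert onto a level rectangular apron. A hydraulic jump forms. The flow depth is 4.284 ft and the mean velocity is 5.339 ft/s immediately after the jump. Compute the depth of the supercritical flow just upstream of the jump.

y₁ = 1.347 ft

Fr₂ = V₂/√(g·y₂) = 5.339/√(32.2×4.284) = 0.4546.
The Bélanger relation is symmetric: y₁/y₂ = ½[√(1 + 8Fr₂²) − 1] = ½[√2.6531 − 1] = 0.3144.
y₁ = 0.3144 × 4.284 = 1.347 ft.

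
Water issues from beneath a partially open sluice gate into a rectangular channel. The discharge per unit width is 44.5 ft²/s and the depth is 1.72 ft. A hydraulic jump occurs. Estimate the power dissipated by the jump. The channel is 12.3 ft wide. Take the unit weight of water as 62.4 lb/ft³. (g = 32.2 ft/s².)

V₁ = q/y₁ = 44.5/1.72 = 25.9 ft/s. Fr₁ = V₁/√(g·y₁) = 25.9/√(32.2×1.72) = 3.48.
Bélanger equation: y₂/y₁ = ½[√(1 + 8Fr₁²) − 1] = ½[√97.69 − 1] = 4.44.
y₂ = 4.44 × 1.72 = 7.64 ft.
V₂ = q/y₂ = 44.5/7.64 = 5.82 ft/s. E₁ = y₁ + V₁²/2g = 12.1 ft; E₂ = y₂ + V₂²/2g = 8.17 ft. ΔE = E₁ − E₂ = 3.95 ft.
Q = q·b = 44.5 × 12.3 = 547 cfs. P = γ·Q·ΔE/550 = 62.4 × 547 × 3.95 / 550 = 245 hp.

P = 245 hp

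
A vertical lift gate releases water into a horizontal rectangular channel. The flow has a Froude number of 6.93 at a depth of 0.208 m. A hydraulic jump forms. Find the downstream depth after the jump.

y₂ = 1.94 m

Fr₁ = 6.93 (given).
Sequent-depth ratio: y₂/y₁ = ½[√(1 + 8Fr₁²) − 1] = ½[√385.2 − 1] = 9.31.
y₂ = 9.31 × 0.208 = 1.94 m.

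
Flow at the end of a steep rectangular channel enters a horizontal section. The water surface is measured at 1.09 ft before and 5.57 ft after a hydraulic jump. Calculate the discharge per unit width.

For a rectangular channel the momentum equation gives q² = ½·g·y₁·y₂·(y₁ + y₂) = ½×32.2×1.09×5.57×6.66 = 651.
q = √651 = 25.5 ft²/s.

q = 25.5 ft²/s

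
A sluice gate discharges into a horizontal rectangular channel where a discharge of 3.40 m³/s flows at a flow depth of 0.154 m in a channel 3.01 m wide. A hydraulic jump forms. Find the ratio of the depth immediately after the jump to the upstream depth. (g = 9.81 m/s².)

q = Q/b = 3.40/3.01 = 1.13 m²/s; V₁ = q/y₁ = 7.33 m/s. Fr₁ = V₁/√(g·y₁) = 5.97.
From the momentum equation for a rectangular channel, y₂/y₁ = ½[√(1 + 8Fr₁²) − 1] = ½[√285.9 − 1] = 7.95.

y₂/y₁ = 7.95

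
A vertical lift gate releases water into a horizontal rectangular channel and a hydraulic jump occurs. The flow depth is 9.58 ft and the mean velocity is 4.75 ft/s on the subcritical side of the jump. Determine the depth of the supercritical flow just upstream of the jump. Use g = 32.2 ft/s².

y₁ = 1.24 ft

Fr₂ = V₂/√(g·y₂) = 4.75/√(32.2×9.58) = 0.270.
Since the conjugate-depth ratio holds either way, y₁/y₂ = ½[√(1 + 8Fr₂²) − 1] = ½[√1.585 − 1] = 0.130.
y₁ = 0.130 × 9.58 = 1.24 ft.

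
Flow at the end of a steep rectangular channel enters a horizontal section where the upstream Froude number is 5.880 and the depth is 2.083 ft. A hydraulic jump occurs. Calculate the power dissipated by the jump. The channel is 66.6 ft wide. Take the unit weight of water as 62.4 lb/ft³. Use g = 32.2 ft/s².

P = 16064 hp

Fr₁ = 5.880 (given).
Conjugate-depth relation: y₂/y₁ = ½[√(1 + 8Fr₁²) − 1] = ½[√277.60 − 1] = 7.831.
y₂ = 7.831 × 2.083 = 16.31 ft.
V₁ = Fr₁·√(g·y₁) = 5.880×√(32.2×2.083) = 48.16 ft/s; q = V₁·y₁ = 100.3 ft²/s. V₂ = q/y₂ = 100.3/16.31 = 6.150 ft/s. E₁ = y₁ + V₁²/2g = 38.09 ft; E₂ = y₂ + V₂²/2g = 16.90 ft. ΔE = E₁ − E₂ = 21.19 ft.
Q = q·b = 100.3 × 66.6 = 6681 cfs. P = γ·Q·ΔE/550 = 62.4 × 6681 × 21.19 / 550 = 16064 hp.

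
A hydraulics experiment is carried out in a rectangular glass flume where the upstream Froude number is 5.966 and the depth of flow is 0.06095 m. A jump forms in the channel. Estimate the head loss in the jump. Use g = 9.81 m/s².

Fr₁ = 5.966 (given).
Bélanger equation: y₂/y₁ = ½[√(1 + 8Fr₁²) − 1] = ½[√285.75 − 1] = 7.952.
y₂ = 7.952 × 0.06095 = 0.4847 m.
V₁ = Fr₁·√(g·y₁) = 5.966×√(9.81×0.06095) = 4.613 m/s; q = V₁·y₁ = 0.2812 m²/s. V₂ = q/y₂ = 0.2812/0.4847 = 0.5801 m/s. E₁ = y₁ + V₁²/2g = 1.146 m; E₂ = y₂ + V₂²/2g = 0.5018 m. ΔE = E₁ − E₂ = 0.6438 m.

ΔE = 0.6438 m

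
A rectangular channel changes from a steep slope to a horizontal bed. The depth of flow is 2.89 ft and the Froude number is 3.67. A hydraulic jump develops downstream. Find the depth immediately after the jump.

Fr₁ = 3.67 (given).
Conjugate-depth relation: y₂/y₁ = ½[√(1 + 8Fr₁²) − 1] = ½[√108.8 − 1] = 4.71.
y₂ = 4.71 × 2.89 = 13.6 ft.

y₂ = 13.6 ft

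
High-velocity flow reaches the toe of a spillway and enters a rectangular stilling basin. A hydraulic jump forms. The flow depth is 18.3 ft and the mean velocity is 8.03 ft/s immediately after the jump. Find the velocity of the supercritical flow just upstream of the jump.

Fr₂ = V₂/√(g·y₂) = 8.03/√(32.2×18.3) = 0.331.
Since the conjugate-depth ratio holds either way, y₁/y₂ = ½[√(1 + 8Fr₂²) − 1] = ½[√1.875 − 1] = 0.185.
y₁ = 0.185 × 18.3 = 3.38 ft.
V₁ = q/y₁ = 147/3.38 = 43.5 ft/s.

V₁ = 43.5 ft/s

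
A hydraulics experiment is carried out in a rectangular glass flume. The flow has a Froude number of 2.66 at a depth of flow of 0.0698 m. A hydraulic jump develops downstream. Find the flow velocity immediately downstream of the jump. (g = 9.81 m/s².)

V₂ = 0.668 m/s

Fr₁ = 2.66 (given).
By Bélanger, y₂/y₁ = ½[√(1 + 8Fr₁²) − 1] = ½[√57.60 − 1] = 3.29.
y₂ = 3.29 × 0.0698 = 0.230 m.
V₁ = Fr₁·√(g·y₁) = 2.66×√(9.81×0.0698) = 2.20 m/s; q = V₁·y₁ = 0.154 m²/s.
V₂ = q/y₂ = 0.154/0.230 = 0.668 m/s.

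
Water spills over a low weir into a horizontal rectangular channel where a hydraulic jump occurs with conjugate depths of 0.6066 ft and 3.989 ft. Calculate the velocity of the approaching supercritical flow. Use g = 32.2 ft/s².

For a rectangular channel the momentum equation gives q² = ½·g·y₁·y₂·(y₁ + y₂) = ½×32.2×0.6066×3.989×4.596 = 179.0.
q = √179.0 = 13.38 ft²/s.
V₁ = q/y₁ = 13.38/0.6066 = 22.06 ft/s.

V₁ = 22.06 ft/s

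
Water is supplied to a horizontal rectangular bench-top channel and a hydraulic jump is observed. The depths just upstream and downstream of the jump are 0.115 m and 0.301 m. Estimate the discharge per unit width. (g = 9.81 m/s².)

For a rectangular channel the momentum equation gives q² = ½·g·y₁·y₂·(y₁ + y₂) = ½×9.81×0.115×0.301×0.416 = 0.0706.
q = √0.0706 = 0.266 m²/s.

q = 0.266 m²/s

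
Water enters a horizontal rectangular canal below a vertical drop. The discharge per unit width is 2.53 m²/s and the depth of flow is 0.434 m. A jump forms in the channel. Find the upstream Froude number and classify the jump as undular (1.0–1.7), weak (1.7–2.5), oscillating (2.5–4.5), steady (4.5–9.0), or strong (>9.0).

V₁ = q/y₁ = 2.53/0.434 = 5.83 m/s. Fr₁ = V₁/√(g·y₁) = 5.83/√(9.81×0.434) = 2.83.
Fr₁ = 2.83 lies in the oscillating range.

Fr₁ = 2.83; oscillating jump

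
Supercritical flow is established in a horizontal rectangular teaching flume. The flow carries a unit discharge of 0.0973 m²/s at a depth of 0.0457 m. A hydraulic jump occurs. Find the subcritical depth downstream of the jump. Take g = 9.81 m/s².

y₂ = 0.184 m

V₁ = q/y₁ = 0.0973/0.0457 = 2.13 m/s. Fr₁ = V₁/√(g·y₁) = 2.13/√(9.81×0.0457) = 3.18.
Sequent-depth ratio: y₂/y₁ = ½[√(1 + 8Fr₁²) − 1] = ½[√81.89 − 1] = 4.02.
y₂ = 4.02 × 0.0457 = 0.184 m.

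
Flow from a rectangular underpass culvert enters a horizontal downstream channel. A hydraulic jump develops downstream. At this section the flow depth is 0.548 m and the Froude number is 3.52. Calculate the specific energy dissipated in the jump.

ΔE = 1.31 m

Fr₁ = 3.52 (given).
Bélanger equation: y₂/y₁ = ½[√(1 + 8Fr₁²) − 1] = ½[√100.1 − 1] = 4.50.
y₂ = 4.50 × 0.548 = 2.47 m.
V₁ = Fr₁·√(g·y₁) = 3.52×√(9.81×0.548) = 8.16 m/s; q = V₁·y₁ = 4.47 m²/s. V₂ = q/y₂ = 4.47/2.47 = 1.81 m/s. E₁ = y₁ + V₁²/2g = 3.94 m; E₂ = y₂ + V₂²/2g = 2.64 m. ΔE = E₁ − E₂ = 1.31 m.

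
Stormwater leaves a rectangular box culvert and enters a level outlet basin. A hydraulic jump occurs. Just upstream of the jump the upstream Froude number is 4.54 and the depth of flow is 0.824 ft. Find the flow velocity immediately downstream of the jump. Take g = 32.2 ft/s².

V₂ = 3.94 ft/s

Fr₁ = 4.54 (given).
By Bélanger, y₂/y₁ = ½[√(1 + 8Fr₁²) − 1] = ½[√165.9 − 1] = 5.94.
y₂ = 5.94 × 0.824 = 4.89 ft.
V₁ = Fr₁·√(g·y₁) = 4.54×√(32.2×0.824) = 23.4 ft/s; q = V₁·y₁ = 19.3 ft²/s.
V₂ = q/y₂ = 19.3/4.89 = 3.94 ft/s.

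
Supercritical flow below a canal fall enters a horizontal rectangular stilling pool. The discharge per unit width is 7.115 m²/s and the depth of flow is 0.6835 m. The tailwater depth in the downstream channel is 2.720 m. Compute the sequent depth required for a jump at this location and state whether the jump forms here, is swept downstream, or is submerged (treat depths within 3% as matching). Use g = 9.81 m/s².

V₁ = q/y₁ = 7.115/0.6835 = 10.41 m/s. Fr₁ = V₁/√(g·y₁) = 10.41/√(9.81×0.6835) = 4.020.
By Bélanger, y₂/y₁ = ½[√(1 + 8Fr₁²) − 1] = ½[√130.29 − 1] = 5.207.
y₂ = 5.207 × 0.6835 = 3.559 m.
Tailwater y_tw = 2.720 m: y_tw < y₂, so the jump is swept downstream.

y₂ = 3.559 m; the jump is swept downstream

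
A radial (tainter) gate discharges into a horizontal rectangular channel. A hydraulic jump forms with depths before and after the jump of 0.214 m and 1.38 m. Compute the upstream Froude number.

For a rectangular channel the momentum equation gives q² = ½·g·y₁·y₂·(y₁ + y₂) = ½×9.81×0.214×1.38×1.59 = 2.31.
q = √2.31 = 1.52 m²/s.
V₁ = q/y₁ = 7.10 m/s; Fr₁ = V₁/√(g·y₁) = 4.90.

Fr₁ = 4.90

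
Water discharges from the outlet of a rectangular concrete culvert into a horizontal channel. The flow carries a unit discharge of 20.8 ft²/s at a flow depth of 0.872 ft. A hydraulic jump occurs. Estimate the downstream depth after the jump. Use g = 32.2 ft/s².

y₂ = 5.13 ft

V₁ = q/y₁ = 20.8/0.872 = 23.9 ft/s. Fr₁ = V₁/√(g·y₁) = 23.9/√(32.2×0.872) = 4.50.
From the momentum equation for a rectangular channel, y₂/y₁ = ½[√(1 + 8Fr₁²) − 1] = ½[√163.1 − 1] = 5.89.
y₂ = 5.89 × 0.872 = 5.13 ft.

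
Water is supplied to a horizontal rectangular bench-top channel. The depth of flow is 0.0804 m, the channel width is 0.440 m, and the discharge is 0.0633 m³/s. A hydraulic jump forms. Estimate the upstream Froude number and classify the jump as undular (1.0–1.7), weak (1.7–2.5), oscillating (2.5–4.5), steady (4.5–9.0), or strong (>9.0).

Fr₁ = 2.01; weak jump

q = Q/b = 0.0633/0.440 = 0.144 m²/s; V₁ = q/y₁ = 1.79 m/s. Fr₁ = V₁/√(g·y₁) = 2.01.
Fr₁ = 2.01 lies in the weak range.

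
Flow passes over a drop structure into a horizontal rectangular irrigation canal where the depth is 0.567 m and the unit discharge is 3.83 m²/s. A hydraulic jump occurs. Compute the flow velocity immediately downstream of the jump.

V₁ = q/y₁ = 3.83/0.567 = 6.75 m/s. Fr₁ = V₁/√(g·y₁) = 6.75/√(9.81×0.567) = 2.86.
Conjugate-depth relation: y₂/y₁ = ½[√(1 + 8Fr₁²) − 1] = ½[√66.63 − 1] = 3.58.
y₂ = 3.58 × 0.567 = 2.03 m.
V₂ = q/y₂ = 3.83/2.03 = 1.89 m/s.

V₂ = 1.89 m/s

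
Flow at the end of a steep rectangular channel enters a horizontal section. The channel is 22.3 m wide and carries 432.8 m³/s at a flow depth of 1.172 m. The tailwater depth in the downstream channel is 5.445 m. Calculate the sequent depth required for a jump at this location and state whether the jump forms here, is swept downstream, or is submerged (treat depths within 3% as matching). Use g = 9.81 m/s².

y₂ = 7.530 m; the jump is swept downstream

q = Q/b = 432.8/22.3 = 19.41 m²/s; V₁ = q/y₁ = 16.56 m/s. Fr₁ = V₁/√(g·y₁) = 4.884.
By Bélanger, y₂/y₁ = ½[√(1 + 8Fr₁²) − 1] = ½[√191.81 − 1] = 6.425.
y₂ = 6.425 × 1.172 = 7.530 m.
Tailwater y_tw = 5.445 m: y_tw < y₂, so the jump is swept downstream.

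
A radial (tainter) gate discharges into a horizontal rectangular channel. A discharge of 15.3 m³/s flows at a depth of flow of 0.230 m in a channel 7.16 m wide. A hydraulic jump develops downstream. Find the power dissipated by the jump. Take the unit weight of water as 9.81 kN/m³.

P = 400 kW

q = Q/b = 15.3/7.16 = 2.14 m²/s; V₁ = q/y₁ = 9.29 m/s. Fr₁ = V₁/√(g·y₁) = 6.19.
Sequent-depth ratio: y₂/y₁ = ½[√(1 + 8Fr₁²) − 1] = ½[√307.1 − 1] = 8.26.
y₂ = 8.26 × 0.230 = 1.90 m.
V₂ = q/y₂ = 2.14/1.90 = 1.12 m/s. E₁ = y₁ + V₁²/2g = 4.63 m; E₂ = y₂ + V₂²/2g = 1.96 m. ΔE = E₁ − E₂ = 2.66 m.
P = γ·Q·ΔE = 9.81 × 15.3 × 2.66 = 400 kW.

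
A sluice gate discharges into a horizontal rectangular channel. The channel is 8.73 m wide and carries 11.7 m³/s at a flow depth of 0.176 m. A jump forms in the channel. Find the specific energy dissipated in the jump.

q = Q/b = 11.7/8.73 = 1.34 m²/s; V₁ = q/y₁ = 7.61 m/s. Fr₁ = V₁/√(g·y₁) = 5.80.
Conjugate-depth relation: y₂/y₁ = ½[√(1 + 8Fr₁²) − 1] = ½[√269.7 − 1] = 7.71.
y₂ = 7.71 × 0.176 = 1.36 m.
V₂ = q/y₂ = 1.34/1.36 = 0.988 m/s. E₁ = y₁ + V₁²/2g = 3.13 m; E₂ = y₂ + V₂²/2g = 1.41 m. ΔE = E₁ − E₂ = 1.72 m.

ΔE = 1.72 m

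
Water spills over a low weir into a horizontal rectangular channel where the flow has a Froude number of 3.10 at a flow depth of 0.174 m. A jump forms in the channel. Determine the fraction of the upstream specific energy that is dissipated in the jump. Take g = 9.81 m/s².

ΔE/E₁ = 0.272 (27.2%)

Fr₁ = 3.10 (given).
Bélanger equation: y₂/y₁ = ½[√(1 + 8Fr₁²) − 1] = ½[√77.88 − 1] = 3.91.
y₂ = 3.91 × 0.174 = 0.681 m.
E₁ = y₁(1 + Fr₁²/2) = 0.174×(1 + 3.10²/2) = 1.01 m. ΔE = (y₂ − y₁)³/(4y₁y₂) = 0.275 m. ΔE/E₁ = 0.275/1.01 = 0.272.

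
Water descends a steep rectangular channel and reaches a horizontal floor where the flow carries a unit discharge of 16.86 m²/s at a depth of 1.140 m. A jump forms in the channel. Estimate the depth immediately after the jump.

y₂ = 6.583 m

V₁ = q/y₁ = 16.86/1.140 = 14.79 m/s. Fr₁ = V₁/√(g·y₁) = 14.79/√(9.81×1.140) = 4.422.
Conjugate-depth relation: y₂/y₁ = ½[√(1 + 8Fr₁²) − 1] = ½[√157.47 − 1] = 5.774.
y₂ = 5.774 × 1.140 = 6.583 m.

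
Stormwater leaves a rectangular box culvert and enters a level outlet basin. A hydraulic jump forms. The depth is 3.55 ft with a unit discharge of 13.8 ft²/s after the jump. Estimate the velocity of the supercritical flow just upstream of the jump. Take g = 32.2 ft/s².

V₁ = 17.9 ft/s

V₂ = q/y₂ = 13.8/3.55 = 3.89 ft/s; Fr₂ = V₂/√(g·y₂) = 0.364.
Applying the sequent-depth relation in reverse, y₁/y₂ = ½[√(1 + 8Fr₂²) − 1] = ½[√2.058 − 1] = 0.217.
y₁ = 0.217 × 3.55 = 0.771 ft.
V₁ = q/y₁ = 13.8/0.771 = 17.9 ft/s.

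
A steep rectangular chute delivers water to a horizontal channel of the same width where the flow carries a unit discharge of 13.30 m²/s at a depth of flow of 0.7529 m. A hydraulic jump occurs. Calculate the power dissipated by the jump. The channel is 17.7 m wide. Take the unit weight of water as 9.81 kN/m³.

V₁ = q/y₁ = 13.30/0.7529 = 17.67 m/s. Fr₁ = V₁/√(g·y₁) = 17.67/√(9.81×0.7529) = 6.500.
Conjugate-depth relation: y₂/y₁ = ½[√(1 + 8Fr₁²) − 1] = ½[√339.00 − 1] = 8.706.
y₂ = 8.706 × 0.7529 = 6.555 m.
Head loss: ΔE = (y₂ − y₁)³/(4y₁y₂) = (6.555 − 0.7529)³/(4×0.7529×6.555) = 195.3/19.74 = 9.893 m.
Q = q·b = 13.30 × 17.7 = 235.4 m³/s. P = γ·Q·ΔE = 9.81 × 235.4 × 9.893 = 22847 kW.

P = 22847 kW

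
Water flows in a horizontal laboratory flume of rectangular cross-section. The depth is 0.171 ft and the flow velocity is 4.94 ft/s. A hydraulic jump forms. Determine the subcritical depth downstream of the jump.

Fr₁ = V₁/√(g·y₁) = 4.94/√(32.2×0.171) = 2.11.
Conjugate-depth relation: y₂/y₁ = ½[√(1 + 8Fr₁²) − 1] = ½[√36.46 − 1] = 2.52.
y₂ = 2.52 × 0.171 = 0.431 ft.

y₂ = 0.431 ft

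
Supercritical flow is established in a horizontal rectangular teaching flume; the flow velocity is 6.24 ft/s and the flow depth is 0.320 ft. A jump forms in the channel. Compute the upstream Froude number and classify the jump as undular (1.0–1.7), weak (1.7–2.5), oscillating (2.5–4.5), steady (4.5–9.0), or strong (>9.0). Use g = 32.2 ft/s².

Fr₁ = V₁/√(g·y₁) = 6.24/√(32.2×0.320) = 1.94.
Fr₁ = 1.94 lies in the weak range.

Fr₁ = 1.94; weak jump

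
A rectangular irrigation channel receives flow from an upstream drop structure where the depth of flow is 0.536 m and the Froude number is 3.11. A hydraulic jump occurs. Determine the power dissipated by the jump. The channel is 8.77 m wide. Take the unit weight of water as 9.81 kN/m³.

P = 281 kW

Fr₁ = 3.11 (given).
Bélanger equation: y₂/y₁ = ½[√(1 + 8Fr₁²) − 1] = ½[√78.38 − 1] = 3.93.
y₂ = 3.93 × 0.536 = 2.10 m.
Head loss: ΔE = (y₂ − y₁)³/(4y₁y₂) = (2.10 − 0.536)³/(4×0.536×2.10) = 3.86/4.51 = 0.855 m.
V₁ = Fr₁·√(g·y₁) = 3.11×√(9.81×0.536) = 7.13 m/s; q = V₁·y₁ = 3.82 m²/s. Q = q·b = 3.82 × 8.77 = 33.5 m³/s. P = γ·Q·ΔE = 9.81 × 33.5 × 0.855 = 281 kW.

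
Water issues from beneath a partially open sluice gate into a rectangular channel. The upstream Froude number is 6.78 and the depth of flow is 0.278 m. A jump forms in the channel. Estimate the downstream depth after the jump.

Fr₁ = 6.78 (given).
By Bélanger, y₂/y₁ = ½[√(1 + 8Fr₁²) − 1] = ½[√368.7 − 1] = 9.10.
y₂ = 9.10 × 0.278 = 2.53 m.

y₂ = 2.53 m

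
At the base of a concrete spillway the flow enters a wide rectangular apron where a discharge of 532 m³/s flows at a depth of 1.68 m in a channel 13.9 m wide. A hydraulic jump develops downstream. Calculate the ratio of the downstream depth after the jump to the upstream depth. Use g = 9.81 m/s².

y₂/y₁ = 7.45

q = Q/b = 532/13.9 = 38.3 m²/s; V₁ = q/y₁ = 22.8 m/s. Fr₁ = V₁/√(g·y₁) = 5.61.
Bélanger equation: y₂/y₁ = ½[√(1 + 8Fr₁²) − 1] = ½[√252.9 − 1] = 7.45.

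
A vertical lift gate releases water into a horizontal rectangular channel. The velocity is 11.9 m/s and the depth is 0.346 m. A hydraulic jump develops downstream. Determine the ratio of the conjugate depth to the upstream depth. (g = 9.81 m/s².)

y₂/y₁ = 8.65

Fr₁ = V₁/√(g·y₁) = 11.9/√(9.81×0.346) = 6.46.
By Bélanger, y₂/y₁ = ½[√(1 + 8Fr₁²) − 1] = ½[√334.8 − 1] = 8.65.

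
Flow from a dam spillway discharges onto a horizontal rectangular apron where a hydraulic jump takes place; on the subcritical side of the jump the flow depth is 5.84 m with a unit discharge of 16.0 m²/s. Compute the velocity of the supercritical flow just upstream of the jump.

V₁ = 12.7 m/s

V₂ = q/y₂ = 16.0/5.84 = 2.74 m/s; Fr₂ = V₂/√(g·y₂) = 0.362.
The Bélanger relation is symmetric: y₁/y₂ = ½[√(1 + 8Fr₂²) − 1] = ½[√2.048 − 1] = 0.216.
y₁ = 0.216 × 5.84 = 1.26 m.
V₁ = q/y₁ = 16.0/1.26 = 12.7 m/s.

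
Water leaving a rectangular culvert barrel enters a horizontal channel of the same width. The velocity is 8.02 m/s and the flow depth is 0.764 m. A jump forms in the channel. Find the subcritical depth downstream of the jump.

y₂ = 2.81 m

Fr₁ = V₁/√(g·y₁) = 8.02/√(9.81×0.764) = 2.93.
Conjugate-depth relation: y₂/y₁ = ½[√(1 + 8Fr₁²) − 1] = ½[√69.66 − 1] = 3.67.
y₂ = 3.67 × 0.764 = 2.81 m.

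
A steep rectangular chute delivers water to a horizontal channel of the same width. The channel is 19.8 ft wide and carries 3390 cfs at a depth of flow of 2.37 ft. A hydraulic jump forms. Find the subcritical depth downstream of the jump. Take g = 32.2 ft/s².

q = Q/b = 3390/19.8 = 171 ft²/s; V₁ = q/y₁ = 72.2 ft/s. Fr₁ = V₁/√(g·y₁) = 8.27.
By Bélanger, y₂/y₁ = ½[√(1 + 8Fr₁²) − 1] = ½[√548.1 − 1] = 11.2.
y₂ = 11.2 × 2.37 = 26.6 ft.

y₂ = 26.6 ft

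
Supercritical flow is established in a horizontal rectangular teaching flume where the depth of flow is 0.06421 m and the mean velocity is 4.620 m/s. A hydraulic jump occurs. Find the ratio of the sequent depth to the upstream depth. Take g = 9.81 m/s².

Fr₁ = V₁/√(g·y₁) = 4.620/√(9.81×0.06421) = 5.821.
Sequent-depth ratio: y₂/y₁ = ½[√(1 + 8Fr₁²) − 1] = ½[√272.08 − 1] = 7.747.

y₂/y₁ = 7.747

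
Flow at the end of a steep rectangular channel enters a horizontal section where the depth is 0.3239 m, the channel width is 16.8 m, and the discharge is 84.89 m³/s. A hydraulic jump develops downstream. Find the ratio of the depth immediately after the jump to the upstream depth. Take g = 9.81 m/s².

y₂/y₁ = 11.89

q = Q/b = 84.89/16.8 = 5.053 m²/s; V₁ = q/y₁ = 15.60 m/s. Fr₁ = V₁/√(g·y₁) = 8.752.
Sequent-depth ratio: y₂/y₁ = ½[√(1 + 8Fr₁²) − 1] = ½[√613.75 − 1] = 11.89.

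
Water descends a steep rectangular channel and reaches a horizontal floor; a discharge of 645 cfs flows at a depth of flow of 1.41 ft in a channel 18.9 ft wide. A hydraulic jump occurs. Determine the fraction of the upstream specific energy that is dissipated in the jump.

ΔE/E₁ = 0.341 (34.1%)

q = Q/b = 645/18.9 = 34.1 ft²/s; V₁ = q/y₁ = 24.2 ft/s. Fr₁ = V₁/√(g·y₁) = 3.59.
Conjugate-depth relation: y₂/y₁ = ½[√(1 + 8Fr₁²) − 1] = ½[√104.2 − 1] = 4.60.
y₂ = 4.60 × 1.41 = 6.49 ft.
E₁ = y₁ + V₁²/2g = 10.5 ft. ΔE = (y₂ − y₁)³/(4y₁y₂) = 3.59 ft. ΔE/E₁ = 3.59/10.5 = 0.341.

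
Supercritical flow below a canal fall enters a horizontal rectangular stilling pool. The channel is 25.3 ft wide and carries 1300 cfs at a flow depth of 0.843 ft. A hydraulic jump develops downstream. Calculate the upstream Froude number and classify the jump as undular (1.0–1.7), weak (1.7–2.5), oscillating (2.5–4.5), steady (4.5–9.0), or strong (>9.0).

q = Q/b = 1300/25.3 = 51.4 ft²/s; V₁ = q/y₁ = 61.0 ft/s. Fr₁ = V₁/√(g·y₁) = 11.7.
Fr₁ = 11.7 lies in the strong range.

Fr₁ = 11.7; strong jump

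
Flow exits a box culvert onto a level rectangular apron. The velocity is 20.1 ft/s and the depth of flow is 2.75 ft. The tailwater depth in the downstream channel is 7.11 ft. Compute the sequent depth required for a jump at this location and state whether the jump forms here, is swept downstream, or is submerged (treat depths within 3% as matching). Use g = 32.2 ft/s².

Fr₁ = V₁/√(g·y₁) = 20.1/√(32.2×2.75) = 2.14.
Conjugate-depth relation: y₂/y₁ = ½[√(1 + 8Fr₁²) − 1] = ½[√37.50 − 1] = 2.56.
y₂ = 2.56 × 2.75 = 7.05 ft.
Tailwater y_tw = 7.11 ft: y_tw ≈ y₂, so the jump forms here.

y₂ = 7.05 ft; the jump forms here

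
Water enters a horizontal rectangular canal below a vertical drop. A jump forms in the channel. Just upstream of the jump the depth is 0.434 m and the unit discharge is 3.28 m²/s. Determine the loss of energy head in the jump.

V₁ = q/y₁ = 3.28/0.434 = 7.56 m/s. Fr₁ = V₁/√(g·y₁) = 7.56/√(9.81×0.434) = 3.66.
Sequent-depth ratio: y₂/y₁ = ½[√(1 + 8Fr₁²) − 1] = ½[√108.3 − 1] = 4.70.
y₂ = 4.70 × 0.434 = 2.04 m.
Head loss: ΔE = (y₂ − y₁)³/(4y₁y₂) = (2.04 − 0.434)³/(4×0.434×2.04) = 4.15/3.54 = 1.17 m.

ΔE = 1.17 m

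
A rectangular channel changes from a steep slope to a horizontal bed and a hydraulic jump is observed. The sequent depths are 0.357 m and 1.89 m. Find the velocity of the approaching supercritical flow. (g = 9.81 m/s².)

For a rectangular channel the momentum equation gives q² = ½·g·y₁·y₂·(y₁ + y₂) = ½×9.81×0.357×1.89×2.25 = 7.44.
q = √7.44 = 2.73 m²/s.
V₁ = q/y₁ = 2.73/0.357 = 7.64 m/s.

V₁ = 7.64 m/s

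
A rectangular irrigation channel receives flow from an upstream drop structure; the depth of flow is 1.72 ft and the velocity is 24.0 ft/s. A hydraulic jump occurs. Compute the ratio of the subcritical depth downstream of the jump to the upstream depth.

y₂/y₁ = 4.09

Fr₁ = V₁/√(g·y₁) = 24.0/√(32.2×1.72) = 3.22.
From the momentum equation for a rectangular channel, y₂/y₁ = ½[√(1 + 8Fr₁²) − 1] = ½[√84.20 − 1] = 4.09.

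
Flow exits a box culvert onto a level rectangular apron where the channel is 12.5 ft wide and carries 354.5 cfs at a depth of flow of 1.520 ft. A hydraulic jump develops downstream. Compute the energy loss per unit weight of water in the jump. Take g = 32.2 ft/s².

q = Q/b = 354.5/12.5 = 28.36 ft²/s; V₁ = q/y₁ = 18.66 ft/s. Fr₁ = V₁/√(g·y₁) = 2.667.
From the momentum equation for a rectangular channel, y₂/y₁ = ½[√(1 + 8Fr₁²) − 1] = ½[√57.900 − 1] = 3.305.
y₂ = 3.305 × 1.520 = 5.023 ft.
Head loss: ΔE = (y₂ − y₁)³/(4y₁y₂) = (5.023 − 1.520)³/(4×1.520×5.023) = 42.99/30.54 = 1.408 ft.

ΔE = 1.408 ft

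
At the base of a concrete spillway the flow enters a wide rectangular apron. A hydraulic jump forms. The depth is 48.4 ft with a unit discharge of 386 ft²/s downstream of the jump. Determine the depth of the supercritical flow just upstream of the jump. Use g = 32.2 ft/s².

V₂ = q/y₂ = 386/48.4 = 7.98 ft/s; Fr₂ = V₂/√(g·y₂) = 0.202.
From the momentum equation (using Fr₂), y₁/y₂ = ½[√(1 + 8Fr₂²) − 1] = ½[√1.326 − 1] = 0.0759.
y₁ = 0.0759 × 48.4 = 3.67 ft.

y₁ = 3.67 ft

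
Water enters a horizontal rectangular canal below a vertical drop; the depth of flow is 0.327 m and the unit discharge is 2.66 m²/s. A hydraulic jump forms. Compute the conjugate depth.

V₁ = q/y₁ = 2.66/0.327 = 8.13 m/s. Fr₁ = V₁/√(g·y₁) = 8.13/√(9.81×0.327) = 4.54.
Conjugate-depth relation: y₂/y₁ = ½[√(1 + 8Fr₁²) − 1] = ½[√166.0 − 1] = 5.94.
y₂ = 5.94 × 0.327 = 1.94 m.

y₂ = 1.94 m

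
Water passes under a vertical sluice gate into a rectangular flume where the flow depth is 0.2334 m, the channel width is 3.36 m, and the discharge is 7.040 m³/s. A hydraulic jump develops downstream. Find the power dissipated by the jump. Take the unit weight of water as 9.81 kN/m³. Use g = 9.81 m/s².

q = Q/b = 7.040/3.36 = 2.095 m²/s; V₁ = q/y₁ = 8.977 m/s. Fr₁ = V₁/√(g·y₁) = 5.933.
From the momentum equation for a rectangular channel, y₂/y₁ = ½[√(1 + 8Fr₁²) − 1] = ½[√282.57 − 1] = 7.905.
y₂ = 7.905 × 0.2334 = 1.845 m.
Head loss: ΔE = (y₂ − y₁)³/(4y₁y₂) = (1.845 − 0.2334)³/(4×0.2334×1.845) = 4.186/1.722 = 2.430 m.
P = γ·Q·ΔE = 9.81 × 7.040 × 2.430 = 167.8 kW.

P = 167.8 kW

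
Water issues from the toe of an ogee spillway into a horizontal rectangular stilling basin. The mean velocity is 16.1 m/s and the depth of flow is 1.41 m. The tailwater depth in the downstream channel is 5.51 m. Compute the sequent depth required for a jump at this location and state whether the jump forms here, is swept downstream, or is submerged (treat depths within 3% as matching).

Fr₁ = V₁/√(g·y₁) = 16.1/√(9.81×1.41) = 4.33.
Sequent-depth ratio: y₂/y₁ = ½[√(1 + 8Fr₁²) − 1] = ½[√150.9 − 1] = 5.64.
y₂ = 5.64 × 1.41 = 7.96 m.
Tailwater y_tw = 5.51 m: y_tw < y₂, so the jump is swept downstream.

y₂ = 7.96 m; the jump is swept downstream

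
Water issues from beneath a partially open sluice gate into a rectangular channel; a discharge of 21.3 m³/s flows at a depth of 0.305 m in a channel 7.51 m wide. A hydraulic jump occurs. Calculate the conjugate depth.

q = Q/b = 21.3/7.51 = 2.84 m²/s; V₁ = q/y₁ = 9.30 m/s. Fr₁ = V₁/√(g·y₁) = 5.38.
From the momentum equation for a rectangular channel, y₂/y₁ = ½[√(1 + 8Fr₁²) − 1] = ½[√232.2 − 1] = 7.12.
y₂ = 7.12 × 0.305 = 2.17 m.

y₂ = 2.17 m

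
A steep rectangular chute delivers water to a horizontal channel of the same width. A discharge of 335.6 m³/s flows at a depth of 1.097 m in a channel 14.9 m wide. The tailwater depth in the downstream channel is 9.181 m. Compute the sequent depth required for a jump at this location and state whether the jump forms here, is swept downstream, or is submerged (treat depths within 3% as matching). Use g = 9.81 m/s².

y₂ = 9.177 m; the jump forms here

q = Q/b = 335.6/14.9 = 22.52 m²/s; V₁ = q/y₁ = 20.53 m/s. Fr₁ = V₁/√(g·y₁) = 6.259.
Sequent-depth ratio: y₂/y₁ = ½[√(1 + 8Fr₁²) − 1] = ½[√314.38 − 1] = 8.365.
y₂ = 8.365 × 1.097 = 9.177 m.
Tailwater y_tw = 9.181 m: y_tw ≈ y₂, so the jump forms here.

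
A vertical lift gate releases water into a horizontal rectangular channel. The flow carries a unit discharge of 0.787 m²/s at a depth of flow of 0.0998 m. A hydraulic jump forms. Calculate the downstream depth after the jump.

y₂ = 1.08 m

V₁ = q/y₁ = 0.787/0.0998 = 7.89 m/s. Fr₁ = V₁/√(g·y₁) = 7.89/√(9.81×0.0998) = 7.97.
Conjugate-depth relation: y₂/y₁ = ½[√(1 + 8Fr₁²) − 1] = ½[√509.1 − 1] = 10.8.
y₂ = 10.8 × 0.0998 = 1.08 m.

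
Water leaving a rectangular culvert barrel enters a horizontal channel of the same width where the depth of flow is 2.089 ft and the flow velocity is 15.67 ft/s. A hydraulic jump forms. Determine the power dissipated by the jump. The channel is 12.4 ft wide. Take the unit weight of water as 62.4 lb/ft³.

Fr₁ = V₁/√(g·y₁) = 15.67/√(32.2×2.089) = 1.911.
Sequent-depth ratio: y₂/y₁ = ½[√(1 + 8Fr₁²) − 1] = ½[√30.203 − 1] = 2.248.
y₂ = 2.248 × 2.089 = 4.696 ft.
Head loss: ΔE = (y₂ − y₁)³/(4y₁y₂) = (4.696 − 2.089)³/(4×2.089×4.696) = 17.71/39.24 = 0.4515 ft.
q = V₁·y₁ = 15.67 × 2.089 = 32.73 ft²/s. Q = q·b = 32.73 × 12.4 = 405.9 cfs. P = γ·Q·ΔE/550 = 62.4 × 405.9 × 0.4515 / 550 = 20.79 hp.

P = 20.79 hp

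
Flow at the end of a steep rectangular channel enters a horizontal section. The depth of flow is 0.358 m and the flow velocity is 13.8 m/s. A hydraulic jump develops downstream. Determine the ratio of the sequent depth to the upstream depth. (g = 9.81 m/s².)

Fr₁ = V₁/√(g·y₁) = 13.8/√(9.81×0.358) = 7.36.
Sequent-depth ratio: y₂/y₁ = ½[√(1 + 8Fr₁²) − 1] = ½[√434.8 − 1] = 9.93.

y₂/y₁ = 9.93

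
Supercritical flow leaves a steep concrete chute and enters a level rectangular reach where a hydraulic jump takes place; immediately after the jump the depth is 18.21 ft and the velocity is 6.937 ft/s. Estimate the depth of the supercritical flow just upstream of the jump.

y₁ = 2.614 ft

Fr₂ = V₂/√(g·y₂) = 6.937/√(32.2×18.21) = 0.2865.
From the momentum equation (using Fr₂), y₁/y₂ = ½[√(1 + 8Fr₂²) − 1] = ½[√1.6565 − 1] = 0.1435.
y₁ = 0.1435 × 18.21 = 2.614 ft.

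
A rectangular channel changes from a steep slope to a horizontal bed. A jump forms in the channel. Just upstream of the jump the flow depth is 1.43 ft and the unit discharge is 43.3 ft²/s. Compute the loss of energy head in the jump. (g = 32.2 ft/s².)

ΔE = 6.91 ft

V₁ = q/y₁ = 43.3/1.43 = 30.3 ft/s. Fr₁ = V₁/√(g·y₁) = 30.3/√(32.2×1.43) = 4.46.
From the momentum equation for a rectangular channel, y₂/y₁ = ½[√(1 + 8Fr₁²) − 1] = ½[√160.3 − 1] = 5.83.
y₂ = 5.83 × 1.43 = 8.34 ft.
Head loss: ΔE = (y₂ − y₁)³/(4y₁y₂) = (8.34 − 1.43)³/(4×1.43×8.34) = 330/47.7 = 6.91 ft.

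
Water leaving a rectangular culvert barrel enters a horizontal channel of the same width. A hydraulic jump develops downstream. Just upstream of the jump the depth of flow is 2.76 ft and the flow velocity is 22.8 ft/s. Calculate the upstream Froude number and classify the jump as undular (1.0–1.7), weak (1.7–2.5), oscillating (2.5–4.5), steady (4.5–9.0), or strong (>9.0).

Fr₁ = 2.42; weak jump

Fr₁ = V₁/√(g·y₁) = 22.8/√(32.2×2.76) = 2.42.
Fr₁ = 2.42 lies in the weak range.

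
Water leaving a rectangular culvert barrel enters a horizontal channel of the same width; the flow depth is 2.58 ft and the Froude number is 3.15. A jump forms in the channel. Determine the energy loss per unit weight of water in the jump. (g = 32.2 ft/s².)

Fr₁ = 3.15 (given).
Sequent-depth ratio: y₂/y₁ = ½[√(1 + 8Fr₁²) − 1] = ½[√80.38 − 1] = 3.98.
y₂ = 3.98 × 2.58 = 10.3 ft.
V₁ = Fr₁·√(g·y₁) = 3.15×√(32.2×2.58) = 28.7 ft/s; q = V₁·y₁ = 74.1 ft²/s. V₂ = q/y₂ = 74.1/10.3 = 7.21 ft/s. E₁ = y₁ + V₁²/2g = 15.4 ft; E₂ = y₂ + V₂²/2g = 11.1 ft. ΔE = E₁ − E₂ = 4.30 ft.

ΔE = 4.30 ft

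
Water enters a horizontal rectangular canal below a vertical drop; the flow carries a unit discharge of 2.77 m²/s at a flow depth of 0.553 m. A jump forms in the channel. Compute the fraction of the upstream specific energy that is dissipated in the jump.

V₁ = q/y₁ = 2.77/0.553 = 5.01 m/s. Fr₁ = V₁/√(g·y₁) = 5.01/√(9.81×0.553) = 2.15.
Conjugate-depth relation: y₂/y₁ = ½[√(1 + 8Fr₁²) − 1] = ½[√38.00 − 1] = 2.58.
y₂ = 2.58 × 0.553 = 1.43 m.
E₁ = y₁ + V₁²/2g = 1.83 m. ΔE = (y₂ − y₁)³/(4y₁y₂) = 0.212 m. ΔE/E₁ = 0.212/1.83 = 0.116.

ΔE/E₁ = 0.116 (11.6%)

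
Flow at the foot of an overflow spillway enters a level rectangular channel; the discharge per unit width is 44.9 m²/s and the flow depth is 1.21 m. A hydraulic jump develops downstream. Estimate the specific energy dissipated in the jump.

V₁ = q/y₁ = 44.9/1.21 = 37.1 m/s. Fr₁ = V₁/√(g·y₁) = 37.1/√(9.81×1.21) = 10.8.
Sequent-depth ratio: y₂/y₁ = ½[√(1 + 8Fr₁²) − 1] = ½[√929.0 − 1] = 14.7.
y₂ = 14.7 × 1.21 = 17.8 m.
V₂ = q/y₂ = 44.9/17.8 = 2.52 m/s. E₁ = y₁ + V₁²/2g = 71.4 m; E₂ = y₂ + V₂²/2g = 18.2 m. ΔE = E₁ − E₂ = 53.2 m.

ΔE = 53.2 m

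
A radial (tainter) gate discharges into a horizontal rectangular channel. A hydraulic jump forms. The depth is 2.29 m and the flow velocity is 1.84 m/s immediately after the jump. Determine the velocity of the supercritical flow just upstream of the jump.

V₁ = 7.59 m/s

Fr₂ = V₂/√(g·y₂) = 1.84/√(9.81×2.29) = 0.388.
Applying the sequent-depth relation in reverse, y₁/y₂ = ½[√(1 + 8Fr₂²) − 1] = ½[√2.206 − 1] = 0.243.
y₁ = 0.243 × 2.29 = 0.555 m.
V₁ = q/y₁ = 4.21/0.555 = 7.59 m/s.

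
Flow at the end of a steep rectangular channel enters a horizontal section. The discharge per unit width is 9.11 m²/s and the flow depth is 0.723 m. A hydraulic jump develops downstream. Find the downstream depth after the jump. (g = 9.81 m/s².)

y₂ = 4.49 m

V₁ = q/y₁ = 9.11/0.723 = 12.6 m/s. Fr₁ = V₁/√(g·y₁) = 12.6/√(9.81×0.723) = 4.73.
From the momentum equation for a rectangular channel, y₂/y₁ = ½[√(1 + 8Fr₁²) − 1] = ½[√180.1 − 1] = 6.21.
y₂ = 6.21 × 0.723 = 4.49 m.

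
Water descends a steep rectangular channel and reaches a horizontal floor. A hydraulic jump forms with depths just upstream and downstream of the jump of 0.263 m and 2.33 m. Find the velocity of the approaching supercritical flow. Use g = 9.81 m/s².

For a rectangular channel the momentum equation gives q² = ½·g·y₁·y₂·(y₁ + y₂) = ½×9.81×0.263×2.33×2.59 = 7.79.
q = √7.79 = 2.79 m²/s.
V₁ = q/y₁ = 2.79/0.263 = 10.6 m/s.

V₁ = 10.6 m/s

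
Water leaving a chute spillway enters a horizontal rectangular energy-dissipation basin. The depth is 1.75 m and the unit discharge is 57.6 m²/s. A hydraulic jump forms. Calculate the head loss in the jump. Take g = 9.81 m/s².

V₁ = q/y₁ = 57.6/1.75 = 32.9 m/s. Fr₁ = V₁/√(g·y₁) = 32.9/√(9.81×1.75) = 7.94.
Sequent-depth ratio: y₂/y₁ = ½[√(1 + 8Fr₁²) − 1] = ½[√505.8 − 1] = 10.7.
y₂ = 10.7 × 1.75 = 18.8 m.
V₂ = q/y₂ = 57.6/18.8 = 3.06 m/s. E₁ = y₁ + V₁²/2g = 57.0 m; E₂ = y₂ + V₂²/2g = 19.3 m. ΔE = E₁ − E₂ = 37.7 m.

ΔE = 37.7 m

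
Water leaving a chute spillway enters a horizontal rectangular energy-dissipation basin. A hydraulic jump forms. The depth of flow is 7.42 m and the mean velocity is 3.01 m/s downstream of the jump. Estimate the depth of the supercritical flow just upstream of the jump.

y₁ = 1.53 m

Fr₂ = V₂/√(g·y₂) = 3.01/√(9.81×7.42) = 0.353.
From the momentum equation (using Fr₂), y₁/y₂ = ½[√(1 + 8Fr₂²) − 1] = ½[√1.996 − 1] = 0.206.
y₁ = 0.206 × 7.42 = 1.53 m.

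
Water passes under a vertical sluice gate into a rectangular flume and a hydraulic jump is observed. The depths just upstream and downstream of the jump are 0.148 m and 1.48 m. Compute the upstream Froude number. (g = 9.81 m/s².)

For a rectangular channel the momentum equation gives q² = ½·g·y₁·y₂·(y₁ + y₂) = ½×9.81×0.148×1.48×1.63 = 1.75.
q = √1.75 = 1.32 m²/s.
V₁ = q/y₁ = 8.94 m/s; Fr₁ = V₁/√(g·y₁) = 7.42.

Fr₁ = 7.42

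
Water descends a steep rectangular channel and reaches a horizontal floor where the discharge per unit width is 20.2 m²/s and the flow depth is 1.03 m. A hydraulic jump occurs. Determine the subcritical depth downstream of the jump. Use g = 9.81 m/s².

y₂ = 8.49 m

V₁ = q/y₁ = 20.2/1.03 = 19.6 m/s. Fr₁ = V₁/√(g·y₁) = 19.6/√(9.81×1.03) = 6.17.
By Bélanger, y₂/y₁ = ½[√(1 + 8Fr₁²) − 1] = ½[√305.5 − 1] = 8.24.
y₂ = 8.24 × 1.03 = 8.49 m.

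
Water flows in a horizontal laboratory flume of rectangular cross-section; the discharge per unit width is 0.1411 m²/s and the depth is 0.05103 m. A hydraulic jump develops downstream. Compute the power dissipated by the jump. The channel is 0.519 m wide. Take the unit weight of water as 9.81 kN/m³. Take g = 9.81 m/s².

V₁ = q/y₁ = 0.1411/0.05103 = 2.765 m/s. Fr₁ = V₁/√(g·y₁) = 2.765/√(9.81×0.05103) = 3.908.
Conjugate-depth relation: y₂/y₁ = ½[√(1 + 8Fr₁²) − 1] = ½[√123.18 − 1] = 5.049.
y₂ = 5.049 × 0.05103 = 0.2577 m.
V₂ = q/y₂ = 0.1411/0.2577 = 0.5476 m/s. E₁ = y₁ + V₁²/2g = 0.4407 m; E₂ = y₂ + V₂²/2g = 0.2730 m. ΔE = E₁ − E₂ = 0.1678 m.
Q = q·b = 0.1411 × 0.519 = 0.07323 m³/s. P = γ·Q·ΔE = 9.81 × 0.07323 × 0.1678 = 0.1205 kW.

P = 0.1205 kW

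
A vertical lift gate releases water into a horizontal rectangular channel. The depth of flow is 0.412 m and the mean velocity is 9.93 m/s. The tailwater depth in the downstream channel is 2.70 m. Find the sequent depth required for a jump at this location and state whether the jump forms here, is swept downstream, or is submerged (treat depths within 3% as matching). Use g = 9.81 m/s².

y₂ = 2.68 m; the jump forms here

Fr₁ = V₁/√(g·y₁) = 9.93/√(9.81×0.412) = 4.94.
Conjugate-depth relation: y₂/y₁ = ½[√(1 + 8Fr₁²) − 1] = ½[√196.2 − 1] = 6.50.
y₂ = 6.50 × 0.412 = 2.68 m.
Tailwater y_tw = 2.70 m: y_tw ≈ y₂, so the jump forms here.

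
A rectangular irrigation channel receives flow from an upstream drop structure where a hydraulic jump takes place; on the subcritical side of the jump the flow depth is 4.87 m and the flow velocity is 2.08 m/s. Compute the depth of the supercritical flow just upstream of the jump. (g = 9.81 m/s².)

Fr₂ = V₂/√(g·y₂) = 2.08/√(9.81×4.87) = 0.301.
Since the conjugate-depth ratio holds either way, y₁/y₂ = ½[√(1 + 8Fr₂²) − 1] = ½[√1.724 − 1] = 0.157.
y₁ = 0.157 × 4.87 = 0.763 m.

y₁ = 0.763 m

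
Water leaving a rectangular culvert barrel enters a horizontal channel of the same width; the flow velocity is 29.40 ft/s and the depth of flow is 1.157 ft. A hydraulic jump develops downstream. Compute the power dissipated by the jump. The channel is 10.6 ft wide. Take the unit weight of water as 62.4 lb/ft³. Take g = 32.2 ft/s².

Fr₁ = V₁/√(g·y₁) = 29.40/√(32.2×1.157) = 4.817.
By Bélanger, y₂/y₁ = ½[√(1 + 8Fr₁²) − 1] = ½[√186.61 − 1] = 6.330.
y₂ = 6.330 × 1.157 = 7.324 ft.
Head loss: ΔE = (y₂ − y₁)³/(4y₁y₂) = (7.324 − 1.157)³/(4×1.157×7.324) = 234.5/33.90 = 6.920 ft.
q = V₁·y₁ = 29.40 × 1.157 = 34.02 ft²/s. Q = q·b = 34.02 × 10.6 = 360.6 cfs. P = γ·Q·ΔE/550 = 62.4 × 360.6 × 6.920 / 550 = 283.1 hp.

P = 283.1 hp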